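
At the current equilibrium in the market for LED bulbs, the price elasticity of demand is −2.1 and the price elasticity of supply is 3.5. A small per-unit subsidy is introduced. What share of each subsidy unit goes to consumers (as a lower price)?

For a small subsidy around the equilibrium, the benefit split depends on the relative slopes, which at a point are proportional to the elasticities.
Buyer share = εs/(εs + |εd|) = 3.5/(3.5 + 2.1) = 0.625; seller share = |εd|/(εs + |εd|) = 0.375.

Consumer share = 0.625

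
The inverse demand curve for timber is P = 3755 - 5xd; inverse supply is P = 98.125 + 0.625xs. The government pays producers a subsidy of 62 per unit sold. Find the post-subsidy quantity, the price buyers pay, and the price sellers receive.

Pre-subsidy: 3755 - 5x = 98.125 + 0.625x gives x* = 5851/9 and P* = 4540/9.
With the subsidy, sellers receive Ps = Pb + 62 for each unit, where Pb is the price buyers pay.
On the curves, Pb = 3755 - 5x and Ps = 98.125 + 0.625x; the wedge Ps − Pb = 62 gives 98.125 + 0.625x − (3755 - 5x) = 62, so x' = 9917/15.
Then Pb = 3755 − 5·(9917/15) = 1348/3 and Ps = 98.125 + 0.625·(9917/15) = 1534/3.

x' = 9917/15; buyers pay 1348/3; sellers receive 1534/3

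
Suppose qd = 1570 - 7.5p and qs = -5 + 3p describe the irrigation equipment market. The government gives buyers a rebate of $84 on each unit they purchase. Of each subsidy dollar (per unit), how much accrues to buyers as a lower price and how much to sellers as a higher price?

Pre-subsidy: 1570 - 7.5p = -5 + 3p gives p* = 150, q* = 445.
With the rebate, buyers effectively pay pb = ps − 84, where ps is the price sellers receive.
Demand in terms of ps becomes qd = 1570 − 7.5(ps − 84) = 2200 - 7.5ps. Setting this equal to supply: 2200 - 7.5ps = -5 + 3ps, so ps = 210.
Buyers pay pb = 210 − 84 = 126; q' = -5 + 3·210 = 625.
Buyers' price falls by p* − pb = 150 − 126 = 24; sellers' price rises by ps − p* = 210 − 150 = 60.

Buyers gain $24 per unit; sellers gain $60 per unit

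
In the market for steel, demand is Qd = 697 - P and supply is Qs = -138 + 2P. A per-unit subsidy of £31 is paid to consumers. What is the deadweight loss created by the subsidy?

Pre-subsidy: 697 - P = -138 + 2P gives P* = 835/3, Q* = 1256/3.
With the rebate, buyers effectively pay Pb = Ps − 31, where Ps is the price sellers receive.
Demand in terms of Ps becomes Qd = 697 − 1(Ps − 31) = 728 - Ps. Setting this equal to supply: 728 - Ps = -138 + 2Ps, so Ps = 866/3.
Buyers pay Pb = 866/3 − 31 = 773/3; Q' = -138 + 2·(866/3) = 1318/3.
The subsidy expands output by 1318/3 − 1256/3 = 62/3 past the efficient level; on those units the gap between marginal cost and willingness to pay runs from 0 up to 31.
DWL = ½ × 31 × 62/3 = 961/3.

Deadweight loss = 961/3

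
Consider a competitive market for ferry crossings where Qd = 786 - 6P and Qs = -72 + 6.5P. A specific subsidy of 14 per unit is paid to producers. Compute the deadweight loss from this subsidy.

Deadweight loss = 305.76

Pre-subsidy: 786 - 6P = -72 + 6.5P gives P* = 68.64, Q* = 374.16.
With the subsidy, sellers receive Ps = Pb + 14 for each unit, where Pb is the price buyers pay.
Supply in terms of Pb becomes Qs = -72 + 6.5(Pb + 14) = 19 + 6.5Pb. Setting this equal to demand: 786 - 6Pb = 19 + 6.5Pb, so Pb = 61.36.
Sellers receive Ps = 61.36 + 14 = 75.36; Q' = 786 − 6·61.36 = 417.84.
The subsidy expands output by 417.84 − 374.16 = 43.68 past the efficient level; on those units the gap between marginal cost and willingness to pay runs from 0 up to 14.
DWL = ½ × 14 × 43.68 = 305.76.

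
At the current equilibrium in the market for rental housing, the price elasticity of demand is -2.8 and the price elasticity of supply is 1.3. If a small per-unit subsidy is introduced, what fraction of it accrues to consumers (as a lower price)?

For a small subsidy around the equilibrium, the benefit split depends on the relative slopes, which at a point are proportional to the elasticities.
Buyer share = εs/(εs + |εd|) = 1.3/(1.3 + 2.8) = 13/41; seller share = |εd|/(εs + |εd|) = 28/41.

Consumer share = 13/41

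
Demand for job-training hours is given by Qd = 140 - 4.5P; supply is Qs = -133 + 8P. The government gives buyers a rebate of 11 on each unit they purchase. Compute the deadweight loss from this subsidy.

Pre-subsidy: 140 - 4.5P = -133 + 8P gives P* = 21.84, Q* = 41.72.
With the rebate, buyers effectively pay Pb = Ps − 11, where Ps is the price sellers receive.
Demand in terms of Ps becomes Qd = 140 − 4.5(Ps − 11) = 189.5 - 4.5Ps. Setting this equal to supply: 189.5 - 4.5Ps = -133 + 8Ps, so Ps = 25.8.
Buyers pay Pb = 25.8 − 11 = 14.8; Q' = -133 + 8·25.8 = 73.4.
The subsidy expands output by 73.4 − 41.72 = 31.68 past the efficient level; on those units the gap between marginal cost and willingness to pay runs from 0 up to 11.
DWL = ½ × 11 × 31.68 = 174.24.

Deadweight loss = 174.24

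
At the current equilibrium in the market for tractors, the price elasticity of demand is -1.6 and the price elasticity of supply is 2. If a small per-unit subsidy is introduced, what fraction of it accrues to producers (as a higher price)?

Producer share = 4/9

For a small subsidy around the equilibrium, the benefit split depends on the relative slopes, which at a point are proportional to the elasticities.
Buyer share = εs/(εs + |εd|) = 2/(2 + 1.6) = 5/9; seller share = |εd|/(εs + |εd|) = 4/9.
So producers capture 4/9 of the subsidy.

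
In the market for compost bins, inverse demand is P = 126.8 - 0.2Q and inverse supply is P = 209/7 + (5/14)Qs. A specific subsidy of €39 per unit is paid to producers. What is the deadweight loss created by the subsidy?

Deadweight loss = €1365

Pre-subsidy: 126.8 - 0.2Q = 209/7 + (5/14)Q gives Q* = 174 and P* = 92.
With the subsidy, sellers receive Ps = Pb + 39 for each unit, where Pb is the price buyers pay.
On the curves, Pb = 126.8 - 0.2Q and Ps = 209/7 + (5/14)Q; the wedge Ps − Pb = 39 gives 209/7 + (5/14)Q − (126.8 - 0.2Q) = 39, so Q' = 244.
Then Pb = 126.8 − 0.2·244 = 78 and Ps = 209/7 + (5/14)·244 = 117.
The subsidy expands output by 244 − 174 = 70 past the efficient level; on those units the gap between marginal cost and willingness to pay runs from 0 up to 39.
DWL = ½ × 39 × 70 = 1365.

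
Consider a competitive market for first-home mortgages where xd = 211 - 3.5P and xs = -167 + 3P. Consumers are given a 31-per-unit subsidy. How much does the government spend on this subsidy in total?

Government cost = 23188/13

Pre-subsidy: 211 - 3.5P = -167 + 3P gives P* = 756/13, x* = 97/13.
With the rebate, buyers effectively pay Pb = Ps − 31, where Ps is the price sellers receive.
Demand in terms of Ps becomes xd = 211 − 3.5(Ps − 31) = 319.5 - 3.5Ps. Setting this equal to supply: 319.5 - 3.5Ps = -167 + 3Ps, so Ps = 973/13.
Buyers pay Pb = 973/13 − 31 = 570/13; x' = -167 + 3·(973/13) = 748/13.
Government outlay = subsidy × quantity = 31 × 748/13 = 23188/13.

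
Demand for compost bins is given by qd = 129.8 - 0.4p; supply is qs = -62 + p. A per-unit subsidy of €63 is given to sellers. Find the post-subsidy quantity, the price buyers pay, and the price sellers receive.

Pre-subsidy: 129.8 - 0.4p = -62 + p gives p* = 137, q* = 75.
With the subsidy, sellers receive ps = pb + 63 for each unit, where pb is the price buyers pay.
Supply in terms of pb becomes qs = -62 + 1(pb + 63) = 1 + pb. Setting this equal to demand: 129.8 - 0.4pb = 1 + pb, so pb = 92.
Sellers receive ps = 92 + 63 = 155; q' = 129.8 − 0.4·92 = 93.

q' = 93; buyers pay €92; sellers receive €155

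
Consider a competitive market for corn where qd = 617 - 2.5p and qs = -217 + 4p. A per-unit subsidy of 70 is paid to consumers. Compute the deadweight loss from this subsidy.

Deadweight loss = 49000/13

Pre-subsidy: 617 - 2.5p = -217 + 4p gives p* = 1668/13, q* = 3851/13.
With the rebate, buyers effectively pay pb = ps − 70, where ps is the price sellers receive.
Demand in terms of ps becomes qd = 617 − 2.5(ps − 70) = 792 - 2.5ps. Setting this equal to supply: 792 - 2.5ps = -217 + 4ps, so ps = 2018/13.
Buyers pay pb = 2018/13 − 70 = 1108/13; q' = -217 + 4·(2018/13) = 5251/13.
The subsidy expands output by 5251/13 − 3851/13 = 1400/13 past the efficient level; on those units the gap between marginal cost and willingness to pay runs from 0 up to 70.
DWL = ½ × 70 × 1400/13 = 49000/13.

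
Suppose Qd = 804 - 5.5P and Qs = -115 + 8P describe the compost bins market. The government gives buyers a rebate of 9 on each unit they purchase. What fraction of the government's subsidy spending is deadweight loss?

DWL / government spending = 396/12391

Pre-subsidy: 804 - 5.5P = -115 + 8P gives P* = 1838/27, Q* = 11599/27.
With the rebate, buyers effectively pay Pb = Ps − 9, where Ps is the price sellers receive.
Demand in terms of Ps becomes Qd = 804 − 5.5(Ps − 9) = 853.5 - 5.5Ps. Setting this equal to supply: 853.5 - 5.5Ps = -115 + 8Ps, so Ps = 1937/27.
Buyers pay Pb = 1937/27 − 9 = 1694/27; Q' = -115 + 8·(1937/27) = 12391/27.
ΔCS = ½(11599/27 + 12391/27)(1838/27 − 1694/27) = 191920/81; ΔPS = ½(11599/27 + 12391/27)(1937/27 − 1838/27) = 131945/81.
Government spending = 9 × 12391/27 = 12391/3.
DWL = ½ × 9 × (12391/27 − 11599/27) = 132; fraction = 132 / (12391/3) = 396/12391.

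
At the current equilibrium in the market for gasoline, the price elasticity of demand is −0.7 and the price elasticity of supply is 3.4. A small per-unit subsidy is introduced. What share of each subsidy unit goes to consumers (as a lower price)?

Consumer share = 34/41

For a small subsidy around the equilibrium, the benefit split depends on the relative slopes, which at a point are proportional to the elasticities.
Buyer share = εs/(εs + |εd|) = 3.4/(3.4 + 0.7) = 34/41; seller share = |εd|/(εs + |εd|) = 7/41.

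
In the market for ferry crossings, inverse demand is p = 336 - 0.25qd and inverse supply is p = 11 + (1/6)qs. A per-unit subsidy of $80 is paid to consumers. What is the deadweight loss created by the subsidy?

Deadweight loss = $7680

Pre-subsidy: 336 - 0.25q = 11 + (1/6)q gives q* = 780 and p* = 141.
With the rebate, buyers effectively pay pb = ps − 80, where ps is the price sellers receive.
On the curves, pb = 336 - 0.25q and ps = 11 + (1/6)q; the wedge ps − pb = 80 gives 11 + (1/6)q − (336 - 0.25q) = 80, so q' = 972.
Then pb = 336 − 0.25·972 = 93 and ps = 11 + (1/6)·972 = 173.
The subsidy expands output by 972 − 780 = 192 past the efficient level; on those units the gap between marginal cost and willingness to pay runs from 0 up to 80.
DWL = ½ × 80 × 192 = 7680.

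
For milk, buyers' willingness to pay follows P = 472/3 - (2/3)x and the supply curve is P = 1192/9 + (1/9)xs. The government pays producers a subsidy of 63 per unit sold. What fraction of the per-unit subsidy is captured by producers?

Pre-subsidy: 472/3 - (2/3)x = 1192/9 + (1/9)x gives x* = 32 and P* = 136.
With the subsidy, sellers receive Ps = Pb + 63 for each unit, where Pb is the price buyers pay.
On the curves, Pb = 472/3 - (2/3)x and Ps = 1192/9 + (1/9)x; the wedge Ps − Pb = 63 gives 1192/9 + (1/9)x − (472/3 - (2/3)x) = 63, so x' = 113.
Then Pb = 472/3 − (2/3)·113 = 82 and Ps = 1192/9 + (1/9)·113 = 145.
Buyers' price falls by P* − Pb = 136 − 82 = 54; sellers' price rises by Ps − P* = 145 − 136 = 9.
So producers capture 9/63 = 1/7 of each unit of subsidy.

Producer share = 1/7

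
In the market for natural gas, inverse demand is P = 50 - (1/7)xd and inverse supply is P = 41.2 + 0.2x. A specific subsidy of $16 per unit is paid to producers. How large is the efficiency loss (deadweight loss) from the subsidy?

Deadweight loss = 1120/3

Pre-subsidy: 50 - (1/7)x = 41.2 + 0.2x gives x* = 77/3 and P* = 139/3.
With the subsidy, sellers receive Ps = Pb + 16 for each unit, where Pb is the price buyers pay.
On the curves, Pb = 50 - (1/7)x and Ps = 41.2 + 0.2x; the wedge Ps − Pb = 16 gives 41.2 + 0.2x − (50 - (1/7)x) = 16, so x' = 217/3.
Then Pb = 50 − (1/7)·(217/3) = 119/3 and Ps = 41.2 + 0.2·(217/3) = 167/3.
The subsidy expands output by 217/3 − 77/3 = 140/3 past the efficient level; on those units the gap between marginal cost and willingness to pay runs from 0 up to 16.
DWL = ½ × 16 × 140/3 = 1120/3.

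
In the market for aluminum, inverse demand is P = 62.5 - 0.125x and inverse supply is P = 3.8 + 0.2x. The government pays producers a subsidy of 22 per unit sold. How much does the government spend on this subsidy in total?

Pre-subsidy: 62.5 - 0.125x = 3.8 + 0.2x gives x* = 2348/13 and P* = 519/13.
With the subsidy, sellers receive Ps = Pb + 22 for each unit, where Pb is the price buyers pay.
On the curves, Pb = 62.5 - 0.125x and Ps = 3.8 + 0.2x; the wedge Ps − Pb = 22 gives 3.8 + 0.2x − (62.5 - 0.125x) = 22, so x' = 3228/13.
Then Pb = 62.5 − 0.125·(3228/13) = 409/13 and Ps = 3.8 + 0.2·(3228/13) = 695/13.
Government outlay = subsidy × quantity = 22 × 3228/13 = 71016/13.

Government cost = 71016/13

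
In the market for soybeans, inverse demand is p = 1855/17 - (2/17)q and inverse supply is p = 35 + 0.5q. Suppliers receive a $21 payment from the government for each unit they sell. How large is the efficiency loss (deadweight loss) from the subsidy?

Deadweight loss = $357

Pre-subsidy: 1855/17 - (2/17)q = 35 + 0.5q gives q* = 120 and p* = 95.
With the subsidy, sellers receive ps = pb + 21 for each unit, where pb is the price buyers pay.
On the curves, pb = 1855/17 - (2/17)q and ps = 35 + 0.5q; the wedge ps − pb = 21 gives 35 + 0.5q − (1855/17 - (2/17)q) = 21, so q' = 154.
Then pb = 1855/17 − (2/17)·154 = 91 and ps = 35 + 0.5·154 = 112.
The subsidy expands output by 154 − 120 = 34 past the efficient level; on those units the gap between marginal cost and willingness to pay runs from 0 up to 21.
DWL = ½ × 21 × 34 = 357.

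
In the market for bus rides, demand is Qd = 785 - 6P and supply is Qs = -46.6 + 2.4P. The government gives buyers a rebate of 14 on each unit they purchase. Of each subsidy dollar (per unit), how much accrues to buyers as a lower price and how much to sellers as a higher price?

Buyers gain 4 per unit; sellers gain 10 per unit

Pre-subsidy: 785 - 6P = -46.6 + 2.4P gives P* = 99, Q* = 191.
With the rebate, buyers effectively pay Pb = Ps − 14, where Ps is the price sellers receive.
Demand in terms of Ps becomes Qd = 785 − 6(Ps − 14) = 869 - 6Ps. Setting this equal to supply: 869 - 6Ps = -46.6 + 2.4Ps, so Ps = 109.
Buyers pay Pb = 109 − 14 = 95; Q' = -46.6 + 2.4·109 = 215.
Buyers' price falls by P* − Pb = 99 − 95 = 4; sellers' price rises by Ps − P* = 109 − 99 = 10.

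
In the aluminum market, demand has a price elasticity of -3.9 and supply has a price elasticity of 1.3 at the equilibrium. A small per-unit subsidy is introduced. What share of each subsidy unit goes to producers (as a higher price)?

For a small subsidy around the equilibrium, the benefit split depends on the relative slopes, which at a point are proportional to the elasticities.
Buyer share = εs/(εs + |εd|) = 1.3/(1.3 + 3.9) = 0.25; seller share = |εd|/(εs + |εd|) = 0.75.
So producers capture 0.75 of the subsidy.

Producer share = 0.75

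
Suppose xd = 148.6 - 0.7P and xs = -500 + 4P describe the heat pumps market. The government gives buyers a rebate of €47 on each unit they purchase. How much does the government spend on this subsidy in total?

Government cost = €3760

Pre-subsidy: 148.6 - 0.7P = -500 + 4P gives P* = 138, x* = 52.
With the rebate, buyers effectively pay Pb = Ps − 47, where Ps is the price sellers receive.
Demand in terms of Ps becomes xd = 148.6 − 0.7(Ps − 47) = 181.5 - 0.7Ps. Setting this equal to supply: 181.5 - 0.7Ps = -500 + 4Ps, so Ps = 145.
Buyers pay Pb = 145 − 47 = 98; x' = -500 + 4·145 = 80.
Government outlay = subsidy × quantity = 47 × 80 = 3760.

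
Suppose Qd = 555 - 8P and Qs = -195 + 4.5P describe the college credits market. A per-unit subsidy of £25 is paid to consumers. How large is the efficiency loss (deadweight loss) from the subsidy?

Deadweight loss = £900

Pre-subsidy: 555 - 8P = -195 + 4.5P gives P* = 60, Q* = 75.
With the rebate, buyers effectively pay Pb = Ps − 25, where Ps is the price sellers receive.
Demand in terms of Ps becomes Qd = 555 − 8(Ps − 25) = 755 - 8Ps. Setting this equal to supply: 755 - 8Ps = -195 + 4.5Ps, so Ps = 76.
Buyers pay Pb = 76 − 25 = 51; Q' = -195 + 4.5·76 = 147.
The subsidy expands output by 147 − 75 = 72 past the efficient level; on those units the gap between marginal cost and willingness to pay runs from 0 up to 25.
DWL = ½ × 25 × 72 = 900.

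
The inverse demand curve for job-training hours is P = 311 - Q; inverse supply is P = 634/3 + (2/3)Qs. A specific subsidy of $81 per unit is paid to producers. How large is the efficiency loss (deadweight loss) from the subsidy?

Pre-subsidy: 311 - Q = 634/3 + (2/3)Q gives Q* = 59.8 and P* = 251.2.
With the subsidy, sellers receive Ps = Pb + 81 for each unit, where Pb is the price buyers pay.
On the curves, Pb = 311 - Q and Ps = 634/3 + (2/3)Q; the wedge Ps − Pb = 81 gives 634/3 + (2/3)Q − (311 - Q) = 81, so Q' = 108.4.
Then Pb = 311 − 1·108.4 = 202.6 and Ps = 634/3 + (2/3)·108.4 = 283.6.
The subsidy expands output by 108.4 − 59.8 = 48.6 past the efficient level; on those units the gap between marginal cost and willingness to pay runs from 0 up to 81.
DWL = ½ × 81 × 48.6 = 1968.3.

Deadweight loss = $1968.3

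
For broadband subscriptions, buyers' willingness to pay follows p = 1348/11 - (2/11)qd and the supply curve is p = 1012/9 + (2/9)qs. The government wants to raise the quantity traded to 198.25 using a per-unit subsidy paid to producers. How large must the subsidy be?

At q = 198.25, from the demand curve buyers pay pb = 1348/11 − (2/11)·198.25 = 86.5; from the supply curve sellers need ps = 1012/9 + (2/9)·198.25 = 156.5.
The subsidy must fill the gap: s = ps − pb = 156.5 − 86.5 = 70.

Required subsidy s = 70 per unit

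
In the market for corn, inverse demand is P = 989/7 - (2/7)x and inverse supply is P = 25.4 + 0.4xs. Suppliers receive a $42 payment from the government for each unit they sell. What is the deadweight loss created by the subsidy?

Pre-subsidy: 989/7 - (2/7)x = 25.4 + 0.4x gives x* = 169 and P* = 93.
With the subsidy, sellers receive Ps = Pb + 42 for each unit, where Pb is the price buyers pay.
On the curves, Pb = 989/7 - (2/7)x and Ps = 25.4 + 0.4x; the wedge Ps − Pb = 42 gives 25.4 + 0.4x − (989/7 - (2/7)x) = 42, so x' = 230.25.
Then Pb = 989/7 − (2/7)·230.25 = 75.5 and Ps = 25.4 + 0.4·230.25 = 117.5.
The subsidy expands output by 230.25 − 169 = 61.25 past the efficient level; on those units the gap between marginal cost and willingness to pay runs from 0 up to 42.
DWL = ½ × 42 × 61.25 = 1286.25.

Deadweight loss = $1286.25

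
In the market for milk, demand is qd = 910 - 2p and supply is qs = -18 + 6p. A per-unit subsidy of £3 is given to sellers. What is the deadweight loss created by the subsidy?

Deadweight loss = £6.75

Pre-subsidy: 910 - 2p = -18 + 6p gives p* = 116, q* = 678.
With the subsidy, sellers receive ps = pb + 3 for each unit, where pb is the price buyers pay.
Supply in terms of pb becomes qs = -18 + 6(pb + 3) = 0 + 6pb. Setting this equal to demand: 910 - 2pb = 0 + 6pb, so pb = 113.75.
Sellers receive ps = 113.75 + 3 = 116.75; q' = 910 − 2·113.75 = 682.5.
The subsidy expands output by 682.5 − 678 = 4.5 past the efficient level; on those units the gap between marginal cost and willingness to pay runs from 0 up to 3.
DWL = ½ × 3 × 4.5 = 6.75.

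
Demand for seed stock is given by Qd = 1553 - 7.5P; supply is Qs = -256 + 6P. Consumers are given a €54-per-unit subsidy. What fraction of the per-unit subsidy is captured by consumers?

Pre-subsidy: 1553 - 7.5P = -256 + 6P gives P* = 134, Q* = 548.
With the rebate, buyers effectively pay Pb = Ps − 54, where Ps is the price sellers receive.
Demand in terms of Ps becomes Qd = 1553 − 7.5(Ps − 54) = 1958 - 7.5Ps. Setting this equal to supply: 1958 - 7.5Ps = -256 + 6Ps, so Ps = 164.
Buyers pay Pb = 164 − 54 = 110; Q' = -256 + 6·164 = 728.
Buyers' price falls by P* − Pb = 134 − 110 = 24; sellers' price rises by Ps − P* = 164 − 134 = 30.
So consumers capture 24/54 = 4/9 of each unit of subsidy.

Consumer share = 4/9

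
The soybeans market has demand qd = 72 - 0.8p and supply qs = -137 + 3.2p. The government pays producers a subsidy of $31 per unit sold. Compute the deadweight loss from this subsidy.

Pre-subsidy: 72 - 0.8p = -137 + 3.2p gives p* = 52.25, q* = 30.2.
With the subsidy, sellers receive ps = pb + 31 for each unit, where pb is the price buyers pay.
Supply in terms of pb becomes qs = -137 + 3.2(pb + 31) = -37.8 + 3.2pb. Setting this equal to demand: 72 - 0.8pb = -37.8 + 3.2pb, so pb = 27.45.
Sellers receive ps = 27.45 + 31 = 58.45; q' = 72 − 0.8·27.45 = 50.04.
The subsidy expands output by 50.04 − 30.2 = 19.84 past the efficient level; on those units the gap between marginal cost and willingness to pay runs from 0 up to 31.
DWL = ½ × 31 × 19.84 = 307.52.

Deadweight loss = $307.52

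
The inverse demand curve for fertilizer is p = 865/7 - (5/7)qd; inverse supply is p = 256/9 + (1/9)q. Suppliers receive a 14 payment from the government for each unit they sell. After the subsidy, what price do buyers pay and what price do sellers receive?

Buyers pay 1515/52; sellers receive 2243/52

Pre-subsidy: 865/7 - (5/7)q = 256/9 + (1/9)q gives q* = 115.25 and p* = 41.25.
With the subsidy, sellers receive ps = pb + 14 for each unit, where pb is the price buyers pay.
On the curves, pb = 865/7 - (5/7)q and ps = 256/9 + (1/9)q; the wedge ps − pb = 14 gives 256/9 + (1/9)q − (865/7 - (5/7)q) = 14, so q' = 6875/52.
Then pb = 865/7 − (5/7)·(6875/52) = 1515/52 and ps = 256/9 + (1/9)·(6875/52) = 2243/52.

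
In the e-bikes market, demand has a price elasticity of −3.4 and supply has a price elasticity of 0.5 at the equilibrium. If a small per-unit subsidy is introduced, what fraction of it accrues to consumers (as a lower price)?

Consumer share = 5/39

For a small subsidy around the equilibrium, the benefit split depends on the relative slopes, which at a point are proportional to the elasticities.
Buyer share = εs/(εs + |εd|) = 0.5/(0.5 + 3.4) = 5/39; seller share = |εd|/(εs + |εd|) = 34/39.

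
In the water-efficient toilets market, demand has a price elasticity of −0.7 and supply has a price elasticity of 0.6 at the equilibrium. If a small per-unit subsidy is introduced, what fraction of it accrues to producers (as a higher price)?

For a small subsidy around the equilibrium, the benefit split depends on the relative slopes, which at a point are proportional to the elasticities.
Buyer share = εs/(εs + |εd|) = 0.6/(0.6 + 0.7) = 6/13; seller share = |εd|/(εs + |εd|) = 7/13.
So producers capture 7/13 of the subsidy.

Producer share = 7/13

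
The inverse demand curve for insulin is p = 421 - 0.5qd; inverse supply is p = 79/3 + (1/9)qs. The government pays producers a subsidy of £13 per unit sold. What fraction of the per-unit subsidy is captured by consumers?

Pre-subsidy: 421 - 0.5q = 79/3 + (1/9)q gives q* = 7104/11 and p* = 1079/11.
With the subsidy, sellers receive ps = pb + 13 for each unit, where pb is the price buyers pay.
On the curves, pb = 421 - 0.5q and ps = 79/3 + (1/9)q; the wedge ps − pb = 13 gives 79/3 + (1/9)q − (421 - 0.5q) = 13, so q' = 7338/11.
Then pb = 421 − 0.5·(7338/11) = 962/11 and ps = 79/3 + (1/9)·(7338/11) = 1105/11.
Buyers' price falls by p* − pb = 1079/11 − 962/11 = 117/11; sellers' price rises by ps − p* = 1105/11 − 1079/11 = 26/11.
So consumers capture (117/11)/13 = 9/11 of each unit of subsidy.

Consumer share = 9/11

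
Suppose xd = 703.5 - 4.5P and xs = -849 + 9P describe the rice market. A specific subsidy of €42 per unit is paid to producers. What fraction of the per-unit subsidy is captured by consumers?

Pre-subsidy: 703.5 - 4.5P = -849 + 9P gives P* = 115, x* = 186.
With the subsidy, sellers receive Ps = Pb + 42 for each unit, where Pb is the price buyers pay.
Supply in terms of Pb becomes xs = -849 + 9(Pb + 42) = -471 + 9Pb. Setting this equal to demand: 703.5 - 4.5Pb = -471 + 9Pb, so Pb = 87.
Sellers receive Ps = 87 + 42 = 129; x' = 703.5 − 4.5·87 = 312.
Buyers' price falls by P* − Pb = 115 − 87 = 28; sellers' price rises by Ps − P* = 129 − 115 = 14.
So consumers capture 28/42 = 2/3 of each unit of subsidy.

Consumer share = 2/3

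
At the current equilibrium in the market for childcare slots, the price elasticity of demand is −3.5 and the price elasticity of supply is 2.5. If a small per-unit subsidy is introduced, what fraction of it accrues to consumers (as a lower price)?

Consumer share = 5/12

For a small subsidy around the equilibrium, the benefit split depends on the relative slopes, which at a point are proportional to the elasticities.
Buyer share = εs/(εs + |εd|) = 2.5/(2.5 + 3.5) = 5/12; seller share = |εd|/(εs + |εd|) = 7/12.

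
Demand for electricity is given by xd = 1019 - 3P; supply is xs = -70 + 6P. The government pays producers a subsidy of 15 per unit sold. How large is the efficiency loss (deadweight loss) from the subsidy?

Pre-subsidy: 1019 - 3P = -70 + 6P gives P* = 121, x* = 656.
With the subsidy, sellers receive Ps = Pb + 15 for each unit, where Pb is the price buyers pay.
Supply in terms of Pb becomes xs = -70 + 6(Pb + 15) = 20 + 6Pb. Setting this equal to demand: 1019 - 3Pb = 20 + 6Pb, so Pb = 111.
Sellers receive Ps = 111 + 15 = 126; x' = 1019 − 3·111 = 686.
The subsidy expands output by 686 − 656 = 30 past the efficient level; on those units the gap between marginal cost and willingness to pay runs from 0 up to 15.
DWL = ½ × 15 × 30 = 225.

Deadweight loss = 225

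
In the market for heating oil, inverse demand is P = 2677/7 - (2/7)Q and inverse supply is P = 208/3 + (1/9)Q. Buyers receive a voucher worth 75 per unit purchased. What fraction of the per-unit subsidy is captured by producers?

Pre-subsidy: 2677/7 - (2/7)Q = 208/3 + (1/9)Q gives Q* = 789 and P* = 157.
With the rebate, buyers effectively pay Pb = Ps − 75, where Ps is the price sellers receive.
On the curves, Pb = 2677/7 - (2/7)Q and Ps = 208/3 + (1/9)Q; the wedge Ps − Pb = 75 gives 208/3 + (1/9)Q − (2677/7 - (2/7)Q) = 75, so Q' = 978.
Then Pb = 2677/7 − (2/7)·978 = 103 and Ps = 208/3 + (1/9)·978 = 178.
Buyers' price falls by P* − Pb = 157 − 103 = 54; sellers' price rises by Ps − P* = 178 − 157 = 21.
So producers capture 21/75 = 0.28 of each unit of subsidy.

Producer share = 0.28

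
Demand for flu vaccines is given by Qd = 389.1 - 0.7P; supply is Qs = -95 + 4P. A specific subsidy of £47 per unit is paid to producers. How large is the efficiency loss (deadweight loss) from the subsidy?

Deadweight loss = £658

Pre-subsidy: 389.1 - 0.7P = -95 + 4P gives P* = 103, Q* = 317.
With the subsidy, sellers receive Ps = Pb + 47 for each unit, where Pb is the price buyers pay.
Supply in terms of Pb becomes Qs = -95 + 4(Pb + 47) = 93 + 4Pb. Setting this equal to demand: 389.1 - 0.7Pb = 93 + 4Pb, so Pb = 63.
Sellers receive Ps = 63 + 47 = 110; Q' = 389.1 − 0.7·63 = 345.
The subsidy expands output by 345 − 317 = 28 past the efficient level; on those units the gap between marginal cost and willingness to pay runs from 0 up to 47.
DWL = ½ × 47 × 28 = 658.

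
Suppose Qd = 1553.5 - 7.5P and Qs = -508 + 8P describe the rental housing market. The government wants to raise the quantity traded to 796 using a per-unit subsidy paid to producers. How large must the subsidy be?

At Q = 796, invert demand for the buyer price: Pb = (1553.5 − 796)/7.5 = 101; invert supply for the seller price: Ps = (796 − (-508))/8 = 163.
The subsidy must fill the gap: s = Ps − Pb = 163 − 101 = 62.

Required subsidy s = 62 per unit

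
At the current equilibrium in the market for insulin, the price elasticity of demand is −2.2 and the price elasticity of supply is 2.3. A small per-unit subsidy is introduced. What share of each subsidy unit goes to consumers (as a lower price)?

Consumer share = 23/45

For a small subsidy around the equilibrium, the benefit split depends on the relative slopes, which at a point are proportional to the elasticities.
Buyer share = εs/(εs + |εd|) = 2.3/(2.3 + 2.2) = 23/45; seller share = |εd|/(εs + |εd|) = 22/45.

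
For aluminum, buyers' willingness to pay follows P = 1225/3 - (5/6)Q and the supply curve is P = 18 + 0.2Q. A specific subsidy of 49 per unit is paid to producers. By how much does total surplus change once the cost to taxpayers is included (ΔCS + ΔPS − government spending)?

Net change in total surplus = -36015/31

Pre-subsidy: 1225/3 - (5/6)Q = 18 + 0.2Q gives Q* = 11710/31 and P* = 2900/31.
With the subsidy, sellers receive Ps = Pb + 49 for each unit, where Pb is the price buyers pay.
On the curves, Pb = 1225/3 - (5/6)Q and Ps = 18 + 0.2Q; the wedge Ps − Pb = 49 gives 18 + 0.2Q − (1225/3 - (5/6)Q) = 49, so Q' = 13180/31.
Then Pb = 1225/3 − (5/6)·(13180/31) = 1675/31 and Ps = 18 + 0.2·(13180/31) = 3194/31.
ΔCS = ½(11710/31 + 13180/31)(2900/31 − 1675/31) = 15245125/961; ΔPS = ½(11710/31 + 13180/31)(3194/31 − 2900/31) = 3658830/961.
Government spending = 49 × 13180/31 = 645820/31.
Net change = 15245125/961 + 3658830/961 − 645820/31 = -36015/31. The loss equals the DWL triangle ½·49·1470/31.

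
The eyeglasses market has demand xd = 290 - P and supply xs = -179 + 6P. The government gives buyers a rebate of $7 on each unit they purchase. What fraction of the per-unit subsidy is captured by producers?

Pre-subsidy: 290 - P = -179 + 6P gives P* = 67, x* = 223.
With the rebate, buyers effectively pay Pb = Ps − 7, where Ps is the price sellers receive.
Demand in terms of Ps becomes xd = 290 − 1(Ps − 7) = 297 - Ps. Setting this equal to supply: 297 - Ps = -179 + 6Ps, so Ps = 68.
Buyers pay Pb = 68 − 7 = 61; x' = -179 + 6·68 = 229.
Buyers' price falls by P* − Pb = 67 − 61 = 6; sellers' price rises by Ps − P* = 68 − 67 = 1.
So producers capture 1/7 = 1/7 of each unit of subsidy.

Producer share = 1/7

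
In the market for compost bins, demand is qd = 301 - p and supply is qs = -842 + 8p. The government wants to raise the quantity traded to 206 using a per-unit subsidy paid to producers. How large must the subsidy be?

At q = 206, invert demand for the buyer price: pb = (301 − 206)/1 = 95; invert supply for the seller price: ps = (206 − (-842))/8 = 131.
The subsidy must fill the gap: s = ps − pb = 131 − 95 = 36.

Required subsidy s = 36 per unit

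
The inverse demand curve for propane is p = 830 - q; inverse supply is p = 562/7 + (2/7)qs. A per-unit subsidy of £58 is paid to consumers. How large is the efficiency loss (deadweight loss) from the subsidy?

Deadweight loss = 11774/9

Pre-subsidy: 830 - q = 562/7 + (2/7)q gives q* = 5248/9 and p* = 2222/9.
With the rebate, buyers effectively pay pb = ps − 58, where ps is the price sellers receive.
On the curves, pb = 830 - q and ps = 562/7 + (2/7)q; the wedge ps − pb = 58 gives 562/7 + (2/7)q − (830 - q) = 58, so q' = 5654/9.
Then pb = 830 − 1·(5654/9) = 1816/9 and ps = 562/7 + (2/7)·(5654/9) = 2338/9.
The subsidy expands output by 5654/9 − 5248/9 = 406/9 past the efficient level; on those units the gap between marginal cost and willingness to pay runs from 0 up to 58.
DWL = ½ × 58 × 406/9 = 11774/9.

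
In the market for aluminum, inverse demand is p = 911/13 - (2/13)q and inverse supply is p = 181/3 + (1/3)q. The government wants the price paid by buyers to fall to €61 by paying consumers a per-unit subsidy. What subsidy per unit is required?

At a buyer price of 61, quantity demanded is 455.5 − 6.5·61 = 59.
Sellers supply 59 only when they receive ps = 181/3 + (1/3)·59 = 80.
s = ps − pb = 80 − 61 = 19.

Required subsidy s = €19 per unit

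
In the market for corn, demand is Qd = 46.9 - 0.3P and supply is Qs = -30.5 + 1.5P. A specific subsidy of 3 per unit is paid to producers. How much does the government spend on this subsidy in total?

Government cost = 104.25

Pre-subsidy: 46.9 - 0.3P = -30.5 + 1.5P gives P* = 43, Q* = 34.
With the subsidy, sellers receive Ps = Pb + 3 for each unit, where Pb is the price buyers pay.
Supply in terms of Pb becomes Qs = -30.5 + 1.5(Pb + 3) = -26 + 1.5Pb. Setting this equal to demand: 46.9 - 0.3Pb = -26 + 1.5Pb, so Pb = 40.5.
Sellers receive Ps = 40.5 + 3 = 43.5; Q' = 46.9 − 0.3·40.5 = 34.75.
Government outlay = subsidy × quantity = 3 × 34.75 = 104.25.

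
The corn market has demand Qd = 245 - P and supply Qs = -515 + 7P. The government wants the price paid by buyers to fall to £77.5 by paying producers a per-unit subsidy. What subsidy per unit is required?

Required subsidy s = £20 per unit

At a buyer price of 77.5, quantity demanded is 245 − 1·77.5 = 167.5.
Sellers supply 167.5 only when they receive Ps with -515 + 7·Ps = 167.5, i.e. Ps = 97.5.
s = Ps − Pb = 97.5 − 77.5 = 20.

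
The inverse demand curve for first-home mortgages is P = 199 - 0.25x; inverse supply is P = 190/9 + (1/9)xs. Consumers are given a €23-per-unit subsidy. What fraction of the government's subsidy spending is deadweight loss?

Pre-subsidy: 199 - 0.25x = 190/9 + (1/9)x gives x* = 6404/13 and P* = 986/13.
With the rebate, buyers effectively pay Pb = Ps − 23, where Ps is the price sellers receive.
On the curves, Pb = 199 - 0.25x and Ps = 190/9 + (1/9)x; the wedge Ps − Pb = 23 gives 190/9 + (1/9)x − (199 - 0.25x) = 23, so x' = 7232/13.
Then Pb = 199 − 0.25·(7232/13) = 779/13 and Ps = 190/9 + (1/9)·(7232/13) = 1078/13.
ΔCS = ½(6404/13 + 7232/13)(986/13 − 779/13) = 1411326/169; ΔPS = ½(6404/13 + 7232/13)(1078/13 − 986/13) = 627256/169.
Government spending = 23 × 7232/13 = 166336/13.
DWL = ½ × 23 × (7232/13 − 6404/13) = 9522/13; fraction = (9522/13) / (166336/13) = 207/3616.

DWL / government spending = 207/3616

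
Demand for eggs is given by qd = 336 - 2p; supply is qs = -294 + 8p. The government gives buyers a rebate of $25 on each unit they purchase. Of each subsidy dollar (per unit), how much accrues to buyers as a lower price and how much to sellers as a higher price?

Pre-subsidy: 336 - 2p = -294 + 8p gives p* = 63, q* = 210.
With the rebate, buyers effectively pay pb = ps − 25, where ps is the price sellers receive.
Demand in terms of ps becomes qd = 336 − 2(ps − 25) = 386 - 2ps. Setting this equal to supply: 386 - 2ps = -294 + 8ps, so ps = 68.
Buyers pay pb = 68 − 25 = 43; q' = -294 + 8·68 = 250.
Buyers' price falls by p* − pb = 63 − 43 = 20; sellers' price rises by ps − p* = 68 − 63 = 5.

Buyers gain $20 per unit; sellers gain $5 per unit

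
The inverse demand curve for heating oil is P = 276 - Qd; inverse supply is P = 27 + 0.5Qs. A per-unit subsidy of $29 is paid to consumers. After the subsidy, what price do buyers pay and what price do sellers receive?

Buyers pay 272/3; sellers receive 359/3

Pre-subsidy: 276 - Q = 27 + 0.5Q gives Q* = 166 and P* = 110.
With the rebate, buyers effectively pay Pb = Ps − 29, where Ps is the price sellers receive.
On the curves, Pb = 276 - Q and Ps = 27 + 0.5Q; the wedge Ps − Pb = 29 gives 27 + 0.5Q − (276 - Q) = 29, so Q' = 556/3.
Then Pb = 276 − 1·(556/3) = 272/3 and Ps = 27 + 0.5·(556/3) = 359/3.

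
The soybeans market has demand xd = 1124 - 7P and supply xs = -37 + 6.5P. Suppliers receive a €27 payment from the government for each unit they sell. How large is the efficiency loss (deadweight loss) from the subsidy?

Deadweight loss = €1228.5

Pre-subsidy: 1124 - 7P = -37 + 6.5P gives P* = 86, x* = 522.
With the subsidy, sellers receive Ps = Pb + 27 for each unit, where Pb is the price buyers pay.
Supply in terms of Pb becomes xs = -37 + 6.5(Pb + 27) = 138.5 + 6.5Pb. Setting this equal to demand: 1124 - 7Pb = 138.5 + 6.5Pb, so Pb = 73.
Sellers receive Ps = 73 + 27 = 100; x' = 1124 − 7·73 = 613.
The subsidy expands output by 613 − 522 = 91 past the efficient level; on those units the gap between marginal cost and willingness to pay runs from 0 up to 27.
DWL = ½ × 27 × 91 = 1228.5.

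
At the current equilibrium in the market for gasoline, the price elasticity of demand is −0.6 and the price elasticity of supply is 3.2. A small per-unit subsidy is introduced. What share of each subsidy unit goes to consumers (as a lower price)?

For a small subsidy around the equilibrium, the benefit split depends on the relative slopes, which at a point are proportional to the elasticities.
Buyer share = εs/(εs + |εd|) = 3.2/(3.2 + 0.6) = 16/19; seller share = |εd|/(εs + |εd|) = 3/19.

Consumer share = 16/19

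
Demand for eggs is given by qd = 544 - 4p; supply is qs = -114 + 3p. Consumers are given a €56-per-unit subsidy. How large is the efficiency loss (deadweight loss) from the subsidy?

Deadweight loss = €2688

Pre-subsidy: 544 - 4p = -114 + 3p gives p* = 94, q* = 168.
With the rebate, buyers effectively pay pb = ps − 56, where ps is the price sellers receive.
Demand in terms of ps becomes qd = 544 − 4(ps − 56) = 768 - 4ps. Setting this equal to supply: 768 - 4ps = -114 + 3ps, so ps = 126.
Buyers pay pb = 126 − 56 = 70; q' = -114 + 3·126 = 264.
The subsidy expands output by 264 − 168 = 96 past the efficient level; on those units the gap between marginal cost and willingness to pay runs from 0 up to 56.
DWL = ½ × 56 × 96 = 2688.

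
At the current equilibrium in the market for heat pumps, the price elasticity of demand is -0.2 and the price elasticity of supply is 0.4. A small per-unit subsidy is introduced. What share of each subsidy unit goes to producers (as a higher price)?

For a small subsidy around the equilibrium, the benefit split depends on the relative slopes, which at a point are proportional to the elasticities.
Buyer share = εs/(εs + |εd|) = 0.4/(0.4 + 0.2) = 2/3; seller share = |εd|/(εs + |εd|) = 1/3.
So producers capture 1/3 of the subsidy.

Producer share = 1/3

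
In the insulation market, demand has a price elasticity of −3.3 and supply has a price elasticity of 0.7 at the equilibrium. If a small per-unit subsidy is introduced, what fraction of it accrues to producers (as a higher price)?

For a small subsidy around the equilibrium, the benefit split depends on the relative slopes, which at a point are proportional to the elasticities.
Buyer share = εs/(εs + |εd|) = 0.7/(0.7 + 3.3) = 0.175; seller share = |εd|/(εs + |εd|) = 0.825.
So producers capture 0.825 of the subsidy.

Producer share = 0.825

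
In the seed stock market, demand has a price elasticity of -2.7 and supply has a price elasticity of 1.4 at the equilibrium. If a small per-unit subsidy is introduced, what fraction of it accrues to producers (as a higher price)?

Producer share = 27/41

For a small subsidy around the equilibrium, the benefit split depends on the relative slopes, which at a point are proportional to the elasticities.
Buyer share = εs/(εs + |εd|) = 1.4/(1.4 + 2.7) = 14/41; seller share = |εd|/(εs + |εd|) = 27/41.
So producers capture 27/41 of the subsidy.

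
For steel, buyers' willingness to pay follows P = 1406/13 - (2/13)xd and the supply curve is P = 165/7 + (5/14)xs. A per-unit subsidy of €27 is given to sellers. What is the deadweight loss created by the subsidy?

Pre-subsidy: 1406/13 - (2/13)x = 165/7 + (5/14)x gives x* = 15394/93 and P* = 7690/93.
With the subsidy, sellers receive Ps = Pb + 27 for each unit, where Pb is the price buyers pay.
On the curves, Pb = 1406/13 - (2/13)x and Ps = 165/7 + (5/14)x; the wedge Ps − Pb = 27 gives 165/7 + (5/14)x − (1406/13 - (2/13)x) = 27, so x' = 20308/93.
Then Pb = 1406/13 − (2/13)·(20308/93) = 6934/93 and Ps = 165/7 + (5/14)·(20308/93) = 9445/93.
The subsidy expands output by 20308/93 − 15394/93 = 1638/31 past the efficient level; on those units the gap between marginal cost and willingness to pay runs from 0 up to 27.
DWL = ½ × 27 × 1638/31 = 22113/31.

Deadweight loss = 22113/31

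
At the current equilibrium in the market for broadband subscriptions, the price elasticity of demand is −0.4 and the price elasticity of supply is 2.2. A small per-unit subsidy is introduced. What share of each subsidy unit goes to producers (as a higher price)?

Producer share = 2/13

For a small subsidy around the equilibrium, the benefit split depends on the relative slopes, which at a point are proportional to the elasticities.
Buyer share = εs/(εs + |εd|) = 2.2/(2.2 + 0.4) = 11/13; seller share = |εd|/(εs + |εd|) = 2/13.
So producers capture 2/13 of the subsidy.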